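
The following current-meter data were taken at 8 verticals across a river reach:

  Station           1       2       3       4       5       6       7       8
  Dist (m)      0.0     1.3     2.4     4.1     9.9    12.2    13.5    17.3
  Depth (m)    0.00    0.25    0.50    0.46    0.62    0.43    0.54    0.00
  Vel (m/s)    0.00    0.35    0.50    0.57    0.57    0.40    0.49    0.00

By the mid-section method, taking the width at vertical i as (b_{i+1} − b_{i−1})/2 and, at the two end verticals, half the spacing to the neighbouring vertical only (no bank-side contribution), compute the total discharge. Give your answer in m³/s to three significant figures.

w_2 = (2.4 − 0.0)/2 = 1.2 m; q_2 = 0.35 × 0.25 × 1.2 = 0.1050 m³/s
w_3 = (4.1 − 1.3)/2 = 1.4 m; q_3 = 0.50 × 0.50 × 1.4 = 0.3500 m³/s
w_4 = (9.9 − 2.4)/2 = 3.75 m; q_4 = 0.57 × 0.46 × 3.75 = 0.9833 m³/s
w_5 = (12.2 − 4.1)/2 = 4.05 m; q_5 = 0.57 × 0.62 × 4.05 = 1.431 m³/s
w_6 = (13.5 − 9.9)/2 = 1.8 m; q_6 = 0.40 × 0.43 × 1.8 = 0.3096 m³/s
w_7 = (17.3 − 12.2)/2 = 2.55 m; q_7 = 0.49 × 0.54 × 2.55 = 0.6747 m³/s
Stations 1, 8 contribute zero (depth or velocity is 0).
Q = Σ qᵢ = 3.854 m³/s

3.85 m³/s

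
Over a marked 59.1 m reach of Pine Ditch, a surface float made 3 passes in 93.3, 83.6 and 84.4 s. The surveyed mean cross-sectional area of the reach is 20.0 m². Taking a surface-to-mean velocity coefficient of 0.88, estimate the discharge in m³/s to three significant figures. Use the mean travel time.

11.9 m³/s

t̄ = (93.3 + 83.6 + 84.4) / 3 = 87.1 s
v_surface = L / t̄ = 59.1 / 87.1 = 0.6785 m/s
v_mean = 0.88 × 0.6785 = 0.5971 m/s
Q = A × v_mean = 20.0 × 0.5971 = 11.94 m³/s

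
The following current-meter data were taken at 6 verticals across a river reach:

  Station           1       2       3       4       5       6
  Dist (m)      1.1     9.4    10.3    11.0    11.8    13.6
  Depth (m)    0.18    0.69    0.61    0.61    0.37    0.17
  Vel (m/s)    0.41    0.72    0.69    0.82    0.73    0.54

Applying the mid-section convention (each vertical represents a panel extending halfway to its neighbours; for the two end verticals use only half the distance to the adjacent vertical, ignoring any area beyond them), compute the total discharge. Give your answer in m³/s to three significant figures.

w_1 = (9.4 − 1.1)/2 = 4.15 m; q_1 = 0.41 × 0.18 × 4.15 = 0.3063 m³/s
w_2 = (10.3 − 1.1)/2 = 4.6 m; q_2 = 0.72 × 0.69 × 4.6 = 2.285 m³/s
w_3 = (11.0 − 9.4)/2 = 0.8 m; q_3 = 0.69 × 0.61 × 0.8 = 0.3367 m³/s
w_4 = (11.8 − 10.3)/2 = 0.75 m; q_4 = 0.82 × 0.61 × 0.75 = 0.3752 m³/s
w_5 = (13.6 − 11.0)/2 = 1.3 m; q_5 = 0.73 × 0.37 × 1.3 = 0.3511 m³/s
w_6 = (13.6 − 11.8)/2 = 0.9 m; q_6 = 0.54 × 0.17 × 0.9 = 0.08262 m³/s
Q = Σ qᵢ = 3.737 m³/s

3.74 m³/s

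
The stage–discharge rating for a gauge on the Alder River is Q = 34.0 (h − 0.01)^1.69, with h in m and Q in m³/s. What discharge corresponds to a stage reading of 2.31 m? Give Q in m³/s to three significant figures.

139 m³/s

Q = 34.0 × (2.31 − 0.01)^1.69 = 34.0 × 2.3^1.69 = 138.9 m³/s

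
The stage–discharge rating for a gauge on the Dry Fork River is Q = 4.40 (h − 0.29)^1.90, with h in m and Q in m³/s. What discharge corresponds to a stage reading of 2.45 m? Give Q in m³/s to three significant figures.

19.0 m³/s

Q = 4.40 × (2.45 − 0.29)^1.90 = 4.40 × 2.16^1.90 = 19.01 m³/s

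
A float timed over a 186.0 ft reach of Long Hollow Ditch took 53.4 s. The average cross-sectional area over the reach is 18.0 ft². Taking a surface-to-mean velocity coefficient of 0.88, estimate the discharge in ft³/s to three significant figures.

v_surface = L / t̄ = 186.0 / 53.4 = 3.483 ft/s
v_mean = 0.88 × 3.483 = 3.065 ft/s
Q = A × v_mean = 18.0 × 3.065 = 55.17 ft³/s

55.2 ft³/s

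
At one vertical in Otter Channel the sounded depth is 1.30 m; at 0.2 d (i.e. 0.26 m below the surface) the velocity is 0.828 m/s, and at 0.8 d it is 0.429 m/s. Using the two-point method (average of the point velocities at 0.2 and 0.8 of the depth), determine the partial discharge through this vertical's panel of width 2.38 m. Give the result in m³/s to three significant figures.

1.94 m³/s

v̄ = (0.828 + 0.429) / 2 = 0.6285 m/s
q = v̄ × d × w = 0.6285 × 1.30 × 2.38 = 1.945 m³/s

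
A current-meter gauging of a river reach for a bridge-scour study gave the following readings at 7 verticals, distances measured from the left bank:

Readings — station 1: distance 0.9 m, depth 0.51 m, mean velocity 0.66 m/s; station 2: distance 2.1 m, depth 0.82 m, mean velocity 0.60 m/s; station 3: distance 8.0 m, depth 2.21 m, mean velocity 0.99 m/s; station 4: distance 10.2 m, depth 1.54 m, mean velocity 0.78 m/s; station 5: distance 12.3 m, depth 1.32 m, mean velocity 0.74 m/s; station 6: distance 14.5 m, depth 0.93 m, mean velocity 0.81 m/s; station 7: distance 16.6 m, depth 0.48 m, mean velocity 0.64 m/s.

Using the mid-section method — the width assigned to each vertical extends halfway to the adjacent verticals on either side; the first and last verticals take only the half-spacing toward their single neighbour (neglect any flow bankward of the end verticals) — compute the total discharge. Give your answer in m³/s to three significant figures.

w_1 = (2.1 − 0.9)/2 = 0.6 m; q_1 = 0.66 × 0.51 × 0.6 = 0.2020 m³/s
w_2 = (8.0 − 0.9)/2 = 3.55 m; q_2 = 0.60 × 0.82 × 3.55 = 1.747 m³/s
w_3 = (10.2 − 2.1)/2 = 4.05 m; q_3 = 0.99 × 2.21 × 4.05 = 8.861 m³/s
w_4 = (12.3 − 8.0)/2 = 2.15 m; q_4 = 0.78 × 1.54 × 2.15 = 2.583 m³/s
w_5 = (14.5 − 10.2)/2 = 2.15 m; q_5 = 0.74 × 1.32 × 2.15 = 2.100 m³/s
w_6 = (16.6 − 12.3)/2 = 2.15 m; q_6 = 0.81 × 0.93 × 2.15 = 1.620 m³/s
w_7 = (16.6 − 14.5)/2 = 1.05 m; q_7 = 0.64 × 0.48 × 1.05 = 0.3226 m³/s
Q = Σ qᵢ = 17.43 m³/s

17.4 m³/s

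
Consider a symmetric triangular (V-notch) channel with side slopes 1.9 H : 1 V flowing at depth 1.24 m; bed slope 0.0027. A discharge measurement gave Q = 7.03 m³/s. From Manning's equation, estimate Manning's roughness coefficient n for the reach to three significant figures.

A = z·y² = 1.9×1.24² = 2.921 m²
P = 2y√(1+z²) = 2×1.24×√(1+1.9²) = 5.325 m
R = A/P = 2.921/5.325 = 0.5486 m
n = (1/Q)·A·R^(2/3)·S^(1/2) = (1/7.03) × 2.921 × 0.6702 × 0.05196 = 0.01447

0.0145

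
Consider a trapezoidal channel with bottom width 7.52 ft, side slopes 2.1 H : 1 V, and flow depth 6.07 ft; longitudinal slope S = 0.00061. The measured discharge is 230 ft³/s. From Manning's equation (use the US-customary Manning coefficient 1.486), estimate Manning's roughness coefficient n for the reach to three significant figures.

0.0447

A = (b + z·y)·y = (7.52 + 2.1×6.07)×6.07 = 123.0 ft²
P = b + 2y√(1+z²) = 7.52 + 2×6.07×√(1+2.1²) = 35.76 ft
R = A/P = 123.0/35.76 = 3.440 ft
n = (1.486/Q)·A·R^(2/3)·S^(1/2) = (1.486/230) × 123.0 × 2.279 × 0.02470 = 0.04474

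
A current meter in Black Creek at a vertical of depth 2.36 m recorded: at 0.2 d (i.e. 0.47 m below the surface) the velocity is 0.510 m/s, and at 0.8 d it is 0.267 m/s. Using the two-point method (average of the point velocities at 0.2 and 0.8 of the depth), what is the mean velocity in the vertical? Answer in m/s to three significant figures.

v̄ = (0.510 + 0.267) / 2 = 0.3885 m/s

0.389 m/s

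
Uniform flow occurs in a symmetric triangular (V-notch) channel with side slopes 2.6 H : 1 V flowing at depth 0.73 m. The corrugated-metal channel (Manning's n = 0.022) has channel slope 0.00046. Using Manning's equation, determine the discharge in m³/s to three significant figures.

0.659 m³/s

A = z·y² = 2.6×0.73² = 1.386 m²
P = 2y√(1+z²) = 2×0.73×√(1+2.6²) = 4.067 m
R = A/P = 1.386/4.067 = 0.3407 m
Q = (1/n)·A·R^(2/3)·S^(1/2) = (1/0.022) × 1.386 × 0.3407^(2/3) × 0.00046^(1/2) = 0.6589 m³/s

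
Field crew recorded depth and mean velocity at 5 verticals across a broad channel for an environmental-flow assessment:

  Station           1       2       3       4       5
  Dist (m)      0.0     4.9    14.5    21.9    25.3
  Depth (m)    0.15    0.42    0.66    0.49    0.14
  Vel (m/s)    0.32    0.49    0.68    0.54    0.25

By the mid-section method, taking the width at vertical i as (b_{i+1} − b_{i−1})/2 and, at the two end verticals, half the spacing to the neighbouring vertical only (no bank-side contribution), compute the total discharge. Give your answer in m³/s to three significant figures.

w_1 = (4.9 − 0.0)/2 = 2.45 m; q_1 = 0.32 × 0.15 × 2.45 = 0.1176 m³/s
w_2 = (14.5 − 0.0)/2 = 7.25 m; q_2 = 0.49 × 0.42 × 7.25 = 1.492 m³/s
w_3 = (21.9 − 4.9)/2 = 8.5 m; q_3 = 0.68 × 0.66 × 8.5 = 3.815 m³/s
w_4 = (25.3 − 14.5)/2 = 5.4 m; q_4 = 0.54 × 0.49 × 5.4 = 1.429 m³/s
w_5 = (25.3 − 21.9)/2 = 1.7 m; q_5 = 0.25 × 0.14 × 1.7 = 0.05950 m³/s
Q = Σ qᵢ = 6.913 m³/s

6.91 m³/s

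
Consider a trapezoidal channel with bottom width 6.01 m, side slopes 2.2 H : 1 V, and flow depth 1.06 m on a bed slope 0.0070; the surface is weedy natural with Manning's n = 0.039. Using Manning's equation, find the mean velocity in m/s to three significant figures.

A = (b + z·y)·y = (6.01 + 2.2×1.06)×1.06 = 8.843 m²
P = b + 2y√(1+z²) = 6.01 + 2×1.06×√(1+2.2²) = 11.13 m
R = A/P = 8.843/11.13 = 0.7942 m
Q = (1/n)·A·R^(2/3)·S^(1/2) = (1/0.039) × 8.843 × 0.7942^(2/3) × 0.0070^(1/2) = 16.27 m³/s
V = Q/A = 16.27/8.843 = 1.840 m/s

1.84 m/s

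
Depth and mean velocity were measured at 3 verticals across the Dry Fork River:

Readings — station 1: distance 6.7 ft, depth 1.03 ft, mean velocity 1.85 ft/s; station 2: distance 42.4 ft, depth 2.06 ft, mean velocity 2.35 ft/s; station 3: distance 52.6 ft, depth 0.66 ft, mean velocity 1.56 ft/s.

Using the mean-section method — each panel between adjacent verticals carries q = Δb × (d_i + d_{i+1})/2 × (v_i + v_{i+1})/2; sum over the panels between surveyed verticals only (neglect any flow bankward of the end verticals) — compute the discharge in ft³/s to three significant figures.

143 ft³/s

Panel 1-2: Δb = 35.7 ft, d̄ = (1.03+2.06)/2 = 1.545, v̄ = (1.85+2.35)/2 = 2.1 → q = 35.7×1.545×2.1 = 115.8 ft³/s
Panel 2-3: Δb = 10.2 ft, d̄ = (2.06+0.66)/2 = 1.36, v̄ = (2.35+1.56)/2 = 1.955 → q = 10.2×1.36×1.955 = 27.12 ft³/s
Q = Σ q = 142.9 ft³/s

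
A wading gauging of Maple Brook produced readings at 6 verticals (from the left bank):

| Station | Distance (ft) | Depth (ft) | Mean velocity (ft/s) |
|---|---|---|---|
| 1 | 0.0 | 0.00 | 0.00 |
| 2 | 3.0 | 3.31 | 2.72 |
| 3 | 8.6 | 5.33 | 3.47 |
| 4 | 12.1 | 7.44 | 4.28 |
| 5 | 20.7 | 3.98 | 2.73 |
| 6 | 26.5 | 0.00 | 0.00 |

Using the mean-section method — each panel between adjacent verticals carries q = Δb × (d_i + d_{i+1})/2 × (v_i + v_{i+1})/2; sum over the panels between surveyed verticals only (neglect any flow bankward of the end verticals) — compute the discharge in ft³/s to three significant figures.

356 ft³/s

Panel 1-2: Δb = 3 ft, d̄ = (0.00+3.31)/2 = 1.655, v̄ = (0.00+2.72)/2 = 1.36 → q = 3×1.655×1.36 = 6.752 ft³/s
Panel 2-3: Δb = 5.6 ft, d̄ = (3.31+5.33)/2 = 4.32, v̄ = (2.72+3.47)/2 = 3.095 → q = 5.6×4.32×3.095 = 74.87 ft³/s
Panel 3-4: Δb = 3.5 ft, d̄ = (5.33+7.44)/2 = 6.385, v̄ = (3.47+4.28)/2 = 3.875 → q = 3.5×6.385×3.875 = 86.60 ft³/s
Panel 4-5: Δb = 8.6 ft, d̄ = (7.44+3.98)/2 = 5.71, v̄ = (4.28+2.73)/2 = 3.505 → q = 8.6×5.71×3.505 = 172.1 ft³/s
Panel 5-6: Δb = 5.8 ft, d̄ = (3.98+0.00)/2 = 1.99, v̄ = (2.73+0.00)/2 = 1.365 → q = 5.8×1.99×1.365 = 15.75 ft³/s
Q = Σ q = 356.1 ft³/s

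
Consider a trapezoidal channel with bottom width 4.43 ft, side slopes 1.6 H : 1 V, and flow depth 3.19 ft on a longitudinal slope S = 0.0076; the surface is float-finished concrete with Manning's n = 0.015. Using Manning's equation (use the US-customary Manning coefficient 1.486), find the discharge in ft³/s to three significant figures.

395 ft³/s

A = (b + z·y)·y = (4.43 + 1.6×3.19)×3.19 = 30.41 ft²
P = b + 2y√(1+z²) = 4.43 + 2×3.19×√(1+1.6²) = 16.47 ft
R = A/P = 30.41/16.47 = 1.847 ft
Q = (1.486/n)·A·R^(2/3)·S^(1/2) = (1.486/0.015) × 30.41 × 1.847^(2/3) × 0.0076^(1/2) = 395.4 ft³/s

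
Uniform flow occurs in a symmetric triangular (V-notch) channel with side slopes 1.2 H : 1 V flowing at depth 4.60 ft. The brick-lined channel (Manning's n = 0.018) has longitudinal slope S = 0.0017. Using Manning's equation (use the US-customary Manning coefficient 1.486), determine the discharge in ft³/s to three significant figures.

126 ft³/s

A = z·y² = 1.2×4.60² = 25.39 ft²
P = 2y√(1+z²) = 2×4.60×√(1+1.2²) = 14.37 ft
R = A/P = 25.39/14.37 = 1.767 ft
Q = (1.486/n)·A·R^(2/3)·S^(1/2) = (1.486/0.018) × 25.39 × 1.767^(2/3) × 0.0017^(1/2) = 126.3 ft³/s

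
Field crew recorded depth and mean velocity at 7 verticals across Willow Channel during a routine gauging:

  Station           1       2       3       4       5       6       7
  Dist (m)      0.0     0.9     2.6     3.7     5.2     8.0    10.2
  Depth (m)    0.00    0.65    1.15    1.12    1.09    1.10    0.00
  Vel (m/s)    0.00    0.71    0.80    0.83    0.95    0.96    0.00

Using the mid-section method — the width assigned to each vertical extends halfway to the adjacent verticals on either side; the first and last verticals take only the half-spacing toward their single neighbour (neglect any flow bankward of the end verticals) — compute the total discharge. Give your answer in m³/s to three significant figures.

w_2 = (2.6 − 0.0)/2 = 1.3 m; q_2 = 0.71 × 0.65 × 1.3 = 0.6000 m³/s
w_3 = (3.7 − 0.9)/2 = 1.4 m; q_3 = 0.80 × 1.15 × 1.4 = 1.288 m³/s
w_4 = (5.2 − 2.6)/2 = 1.3 m; q_4 = 0.83 × 1.12 × 1.3 = 1.208 m³/s
w_5 = (8.0 − 3.7)/2 = 2.15 m; q_5 = 0.95 × 1.09 × 2.15 = 2.226 m³/s
w_6 = (10.2 − 5.2)/2 = 2.5 m; q_6 = 0.96 × 1.10 × 2.5 = 2.640 m³/s
Stations 1, 7 contribute zero (depth or velocity is 0).
Q = Σ qᵢ = 7.963 m³/s

7.96 m³/s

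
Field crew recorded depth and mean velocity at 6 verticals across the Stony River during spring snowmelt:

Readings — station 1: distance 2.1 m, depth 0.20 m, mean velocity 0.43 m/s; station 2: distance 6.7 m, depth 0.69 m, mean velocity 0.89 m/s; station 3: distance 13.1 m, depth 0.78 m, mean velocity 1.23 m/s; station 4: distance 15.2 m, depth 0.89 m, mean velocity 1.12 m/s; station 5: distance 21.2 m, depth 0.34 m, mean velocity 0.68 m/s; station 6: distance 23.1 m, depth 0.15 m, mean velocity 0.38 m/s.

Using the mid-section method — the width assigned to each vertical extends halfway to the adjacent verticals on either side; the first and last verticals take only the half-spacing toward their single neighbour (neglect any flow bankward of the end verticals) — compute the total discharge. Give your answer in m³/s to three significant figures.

12.7 m³/s

w_1 = (6.7 − 2.1)/2 = 2.3 m; q_1 = 0.43 × 0.20 × 2.3 = 0.1978 m³/s
w_2 = (13.1 − 2.1)/2 = 5.5 m; q_2 = 0.89 × 0.69 × 5.5 = 3.378 m³/s
w_3 = (15.2 − 6.7)/2 = 4.25 m; q_3 = 1.23 × 0.78 × 4.25 = 4.077 m³/s
w_4 = (21.2 − 13.1)/2 = 4.05 m; q_4 = 1.12 × 0.89 × 4.05 = 4.037 m³/s
w_5 = (23.1 − 15.2)/2 = 3.95 m; q_5 = 0.68 × 0.34 × 3.95 = 0.9132 m³/s
w_6 = (23.1 − 21.2)/2 = 0.95 m; q_6 = 0.38 × 0.15 × 0.95 = 0.05415 m³/s
Q = Σ qᵢ = 12.66 m³/s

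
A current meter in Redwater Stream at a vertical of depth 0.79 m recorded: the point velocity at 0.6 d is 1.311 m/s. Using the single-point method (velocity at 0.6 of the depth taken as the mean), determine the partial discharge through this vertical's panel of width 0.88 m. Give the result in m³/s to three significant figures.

0.911 m³/s

v̄ = v₀.₆ = 1.311 m/s
q = v̄ × d × w = 1.311 × 0.79 × 0.88 = 0.9114 m³/s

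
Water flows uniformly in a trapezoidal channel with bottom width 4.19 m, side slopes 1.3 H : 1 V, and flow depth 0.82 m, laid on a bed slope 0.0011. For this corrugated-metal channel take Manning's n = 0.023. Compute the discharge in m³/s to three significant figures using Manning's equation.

A = (b + z·y)·y = (4.19 + 1.3×0.82)×0.82 = 4.310 m²
P = b + 2y√(1+z²) = 4.19 + 2×0.82×√(1+1.3²) = 6.880 m
R = A/P = 4.310/6.880 = 0.6265 m
Q = (1/n)·A·R^(2/3)·S^(1/2) = (1/0.023) × 4.310 × 0.6265^(2/3) × 0.0011^(1/2) = 4.550 m³/s

4.55 m³/s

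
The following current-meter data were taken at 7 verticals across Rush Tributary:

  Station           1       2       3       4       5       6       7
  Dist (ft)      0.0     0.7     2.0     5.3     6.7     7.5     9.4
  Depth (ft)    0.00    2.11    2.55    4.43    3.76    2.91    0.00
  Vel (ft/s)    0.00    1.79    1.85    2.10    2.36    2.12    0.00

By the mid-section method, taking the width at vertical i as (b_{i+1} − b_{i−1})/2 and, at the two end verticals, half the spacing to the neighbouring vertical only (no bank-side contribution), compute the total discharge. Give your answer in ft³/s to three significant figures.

54.6 ft³/s

w_2 = (2.0 − 0.0)/2 = 1 ft; q_2 = 1.79 × 2.11 × 1 = 3.777 ft³/s
w_3 = (5.3 − 0.7)/2 = 2.3 ft; q_3 = 1.85 × 2.55 × 2.3 = 10.85 ft³/s
w_4 = (6.7 − 2.0)/2 = 2.35 ft; q_4 = 2.10 × 4.43 × 2.35 = 21.86 ft³/s
w_5 = (7.5 − 5.3)/2 = 1.1 ft; q_5 = 2.36 × 3.76 × 1.1 = 9.761 ft³/s
w_6 = (9.4 − 6.7)/2 = 1.35 ft; q_6 = 2.12 × 2.91 × 1.35 = 8.328 ft³/s
Stations 1, 7 contribute zero (depth or velocity is 0).
Q = Σ qᵢ = 54.58 ft³/s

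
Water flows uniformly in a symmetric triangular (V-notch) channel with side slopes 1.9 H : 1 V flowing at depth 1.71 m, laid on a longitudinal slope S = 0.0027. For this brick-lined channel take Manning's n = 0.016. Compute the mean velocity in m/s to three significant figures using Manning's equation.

2.70 m/s

A = z·y² = 1.9×1.71² = 5.556 m²
P = 2y√(1+z²) = 2×1.71×√(1+1.9²) = 7.343 m
R = A/P = 5.556/7.343 = 0.7566 m
Q = (1/n)·A·R^(2/3)·S^(1/2) = (1/0.016) × 5.556 × 0.7566^(2/3) × 0.0027^(1/2) = 14.98 m³/s
V = Q/A = 14.98/5.556 = 2.697 m/s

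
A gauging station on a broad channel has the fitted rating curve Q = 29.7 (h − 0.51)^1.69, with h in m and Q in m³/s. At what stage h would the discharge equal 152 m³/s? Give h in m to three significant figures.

h − h₀ = (Q/C)^(1/b) = (152/29.7)^(1/1.69) = 2.628 m
h = 0.51 + 2.628 = 3.138 m

3.14 m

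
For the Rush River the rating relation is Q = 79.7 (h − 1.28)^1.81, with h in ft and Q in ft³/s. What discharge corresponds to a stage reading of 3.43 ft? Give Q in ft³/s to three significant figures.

319 ft³/s

Q = 79.7 × (3.43 − 1.28)^1.81 = 79.7 × 2.15^1.81 = 318.5 ft³/s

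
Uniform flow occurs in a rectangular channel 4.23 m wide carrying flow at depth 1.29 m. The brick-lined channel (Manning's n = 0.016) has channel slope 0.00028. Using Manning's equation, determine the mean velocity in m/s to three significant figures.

A = b·y = 4.23 × 1.29 = 5.457 m²
P = b + 2y = 4.23 + 2×1.29 = 6.810 m
R = A/P = 5.457/6.810 = 0.8013 m
Q = (1/n)·A·R^(2/3)·S^(1/2) = (1/0.016) × 5.457 × 0.8013^(2/3) × 0.00028^(1/2) = 4.923 m³/s
V = Q/A = 4.923/5.457 = 0.9022 m/s

0.902 m/s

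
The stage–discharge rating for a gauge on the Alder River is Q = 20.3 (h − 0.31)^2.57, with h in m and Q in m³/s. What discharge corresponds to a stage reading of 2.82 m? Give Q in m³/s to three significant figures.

Q = 20.3 × (2.82 − 0.31)^2.57 = 20.3 × 2.51^2.57 = 216.1 m³/s

216 m³/s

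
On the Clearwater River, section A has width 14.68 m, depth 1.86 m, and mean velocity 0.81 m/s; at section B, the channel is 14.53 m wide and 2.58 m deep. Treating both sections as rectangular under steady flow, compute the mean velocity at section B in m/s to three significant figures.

0.590 m/s

Q = A₁V₁ = (14.68×1.86) × 0.81 = 22.12 m³/s
A₂ = 14.53 × 2.58 = 37.49 m²
V₂ = Q/A₂ = 22.12/37.49 = 0.5900 m/s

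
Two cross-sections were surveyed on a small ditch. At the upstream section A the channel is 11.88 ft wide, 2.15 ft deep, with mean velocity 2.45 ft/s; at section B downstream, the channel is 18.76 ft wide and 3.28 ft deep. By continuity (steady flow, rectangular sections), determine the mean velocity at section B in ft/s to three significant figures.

Q = A₁V₁ = (11.88×2.15) × 2.45 = 62.58 ft³/s
A₂ = 18.76 × 3.28 = 61.53 ft²
V₂ = Q/A₂ = 62.58/61.53 = 1.017 ft/s

1.02 ft/s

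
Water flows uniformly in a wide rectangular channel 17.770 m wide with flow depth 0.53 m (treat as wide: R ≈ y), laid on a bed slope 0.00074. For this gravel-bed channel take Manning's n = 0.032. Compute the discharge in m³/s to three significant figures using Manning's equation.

5.24 m³/s

A = b·y = 17.770 × 0.53 = 9.418 m²
Wide channel: R ≈ y = 0.53 m
Q = (1/n)·A·R^(2/3)·S^(1/2) = (1/0.032) × 9.418 × 0.5300^(2/3) × 0.00074^(1/2) = 5.243 m³/s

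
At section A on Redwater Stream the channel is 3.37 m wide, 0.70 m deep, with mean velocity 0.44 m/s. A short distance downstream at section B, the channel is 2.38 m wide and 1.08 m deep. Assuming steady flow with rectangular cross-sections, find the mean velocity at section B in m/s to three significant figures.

0.404 m/s

Q = A₁V₁ = (3.37×0.70) × 0.44 = 1.038 m³/s
A₂ = 2.38 × 1.08 = 2.570 m²
V₂ = Q/A₂ = 1.038/2.570 = 0.4038 m/s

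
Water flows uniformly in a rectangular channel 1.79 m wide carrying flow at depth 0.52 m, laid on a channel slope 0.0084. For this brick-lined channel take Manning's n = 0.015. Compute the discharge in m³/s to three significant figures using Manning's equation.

A = b·y = 1.79 × 0.52 = 0.9308 m²
P = b + 2y = 1.79 + 2×0.52 = 2.830 m
R = A/P = 0.9308/2.830 = 0.3289 m
Q = (1/n)·A·R^(2/3)·S^(1/2) = (1/0.015) × 0.9308 × 0.3289^(2/3) × 0.0084^(1/2) = 2.710 m³/s

2.71 m³/s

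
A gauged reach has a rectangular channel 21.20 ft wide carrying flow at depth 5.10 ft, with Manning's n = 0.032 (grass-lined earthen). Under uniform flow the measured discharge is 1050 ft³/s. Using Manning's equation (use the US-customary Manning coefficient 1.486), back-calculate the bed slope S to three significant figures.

A = b·y = 21.20 × 5.10 = 108.1 ft²
P = b + 2y = 21.20 + 2×5.10 = 31.40 ft
R = A/P = 108.1/31.40 = 3.443 ft
S = (Q·n / (1.486·A·R^(2/3)))² = (1050×0.032 / (1.486×108.1×2.280))² = 0.008411

0.00841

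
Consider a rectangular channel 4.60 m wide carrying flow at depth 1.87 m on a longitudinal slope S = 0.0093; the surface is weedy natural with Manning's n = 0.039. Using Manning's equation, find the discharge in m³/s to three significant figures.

A = b·y = 4.60 × 1.87 = 8.602 m²
P = b + 2y = 4.60 + 2×1.87 = 8.340 m
R = A/P = 8.602/8.340 = 1.031 m
Q = (1/n)·A·R^(2/3)·S^(1/2) = (1/0.039) × 8.602 × 1.031^(2/3) × 0.0093^(1/2) = 21.71 m³/s

21.7 m³/s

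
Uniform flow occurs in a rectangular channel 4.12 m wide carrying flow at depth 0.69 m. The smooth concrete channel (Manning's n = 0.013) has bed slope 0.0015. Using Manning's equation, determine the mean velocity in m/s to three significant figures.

1.92 m/s

A = b·y = 4.12 × 0.69 = 2.843 m²
P = b + 2y = 4.12 + 2×0.69 = 5.500 m
R = A/P = 2.843/5.500 = 0.5169 m
Q = (1/n)·A·R^(2/3)·S^(1/2) = (1/0.013) × 2.843 × 0.5169^(2/3) × 0.0015^(1/2) = 5.455 m³/s
V = Q/A = 5.455/2.843 = 1.919 m/s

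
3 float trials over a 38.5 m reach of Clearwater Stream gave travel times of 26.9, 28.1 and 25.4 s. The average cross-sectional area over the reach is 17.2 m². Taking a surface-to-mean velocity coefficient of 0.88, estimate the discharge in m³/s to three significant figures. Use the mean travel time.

t̄ = (26.9 + 28.1 + 25.4) / 3 = 26.8 s
v_surface = L / t̄ = 38.5 / 26.8 = 1.437 m/s
v_mean = 0.88 × 1.437 = 1.264 m/s
Q = A × v_mean = 17.2 × 1.264 = 21.74 m³/s

21.7 m³/s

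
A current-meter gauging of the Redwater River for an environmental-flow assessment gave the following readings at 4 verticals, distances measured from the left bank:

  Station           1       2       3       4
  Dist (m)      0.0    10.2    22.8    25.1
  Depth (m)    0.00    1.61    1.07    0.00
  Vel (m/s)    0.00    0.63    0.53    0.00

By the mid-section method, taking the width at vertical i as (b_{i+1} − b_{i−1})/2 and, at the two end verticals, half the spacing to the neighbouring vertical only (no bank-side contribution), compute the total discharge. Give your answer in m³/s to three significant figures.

15.8 m³/s

w_2 = (22.8 − 0.0)/2 = 11.4 m; q_2 = 0.63 × 1.61 × 11.4 = 11.56 m³/s
w_3 = (25.1 − 10.2)/2 = 7.45 m; q_3 = 0.53 × 1.07 × 7.45 = 4.225 m³/s
Stations 1, 4 contribute zero (depth or velocity is 0).
Q = Σ qᵢ = 15.79 m³/s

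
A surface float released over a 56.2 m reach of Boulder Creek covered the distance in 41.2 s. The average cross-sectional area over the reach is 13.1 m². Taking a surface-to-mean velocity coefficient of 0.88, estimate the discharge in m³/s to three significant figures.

v_surface = L / t̄ = 56.2 / 41.2 = 1.364 m/s
v_mean = 0.88 × 1.364 = 1.200 m/s
Q = A × v_mean = 13.1 × 1.200 = 15.73 m³/s

15.7 m³/s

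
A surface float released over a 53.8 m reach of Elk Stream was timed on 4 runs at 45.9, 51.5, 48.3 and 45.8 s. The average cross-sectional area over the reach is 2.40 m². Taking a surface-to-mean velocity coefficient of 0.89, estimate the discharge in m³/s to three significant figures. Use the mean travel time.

t̄ = (45.9 + 51.5 + 48.3 + 45.8) / 4 = 47.875 s
v_surface = L / t̄ = 53.8 / 47.875 = 1.124 m/s
v_mean = 0.89 × 1.124 = 1.000 m/s
Q = A × v_mean = 2.40 × 1.000 = 2.400 m³/s

2.40 m³/s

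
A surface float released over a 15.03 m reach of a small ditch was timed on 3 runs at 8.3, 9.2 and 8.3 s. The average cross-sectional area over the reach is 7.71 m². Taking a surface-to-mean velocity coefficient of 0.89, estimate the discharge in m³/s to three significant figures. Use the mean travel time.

t̄ = (8.3 + 9.2 + 8.3) / 3 = 8.6 s
v_surface = L / t̄ = 15.03 / 8.6 = 1.748 m/s
v_mean = 0.89 × 1.748 = 1.555 m/s
Q = A × v_mean = 7.71 × 1.555 = 11.99 m³/s

12.0 m³/s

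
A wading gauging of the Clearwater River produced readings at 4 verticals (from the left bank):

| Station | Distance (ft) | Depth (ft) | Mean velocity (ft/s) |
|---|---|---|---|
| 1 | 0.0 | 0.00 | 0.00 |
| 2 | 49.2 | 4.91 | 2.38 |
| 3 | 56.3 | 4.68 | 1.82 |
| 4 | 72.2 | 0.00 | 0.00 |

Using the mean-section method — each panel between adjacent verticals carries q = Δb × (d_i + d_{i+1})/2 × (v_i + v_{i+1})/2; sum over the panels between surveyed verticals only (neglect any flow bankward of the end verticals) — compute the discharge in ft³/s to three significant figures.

Panel 1-2: Δb = 49.2 ft, d̄ = (0.00+4.91)/2 = 2.455, v̄ = (0.00+2.38)/2 = 1.19 → q = 49.2×2.455×1.19 = 143.7 ft³/s
Panel 2-3: Δb = 7.1 ft, d̄ = (4.91+4.68)/2 = 4.795, v̄ = (2.38+1.82)/2 = 2.1 → q = 7.1×4.795×2.1 = 71.49 ft³/s
Panel 3-4: Δb = 15.9 ft, d̄ = (4.68+0.00)/2 = 2.34, v̄ = (1.82+0.00)/2 = 0.91 → q = 15.9×2.34×0.91 = 33.86 ft³/s
Q = Σ q = 249.1 ft³/s

249 ft³/s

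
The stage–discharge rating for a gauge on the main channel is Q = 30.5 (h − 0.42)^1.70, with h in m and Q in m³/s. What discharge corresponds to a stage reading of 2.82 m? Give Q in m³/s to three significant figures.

Q = 30.5 × (2.82 − 0.42)^1.70 = 30.5 × 2.4^1.70 = 135.1 m³/s

135 m³/s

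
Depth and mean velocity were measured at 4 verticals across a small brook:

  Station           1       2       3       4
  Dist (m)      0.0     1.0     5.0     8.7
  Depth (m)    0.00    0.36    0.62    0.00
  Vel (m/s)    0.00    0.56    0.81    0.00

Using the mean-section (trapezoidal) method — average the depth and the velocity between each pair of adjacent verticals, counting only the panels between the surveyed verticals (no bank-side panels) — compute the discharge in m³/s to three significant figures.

1.86 m³/s

Panel 1-2: Δb = 1 m, d̄ = (0.00+0.36)/2 = 0.18, v̄ = (0.00+0.56)/2 = 0.28 → q = 1×0.18×0.28 = 0.05040 m³/s
Panel 2-3: Δb = 4 m, d̄ = (0.36+0.62)/2 = 0.49, v̄ = (0.56+0.81)/2 = 0.685 → q = 4×0.49×0.685 = 1.343 m³/s
Panel 3-4: Δb = 3.7 m, d̄ = (0.62+0.00)/2 = 0.31, v̄ = (0.81+0.00)/2 = 0.405 → q = 3.7×0.31×0.405 = 0.4645 m³/s
Q = Σ q = 1.858 m³/s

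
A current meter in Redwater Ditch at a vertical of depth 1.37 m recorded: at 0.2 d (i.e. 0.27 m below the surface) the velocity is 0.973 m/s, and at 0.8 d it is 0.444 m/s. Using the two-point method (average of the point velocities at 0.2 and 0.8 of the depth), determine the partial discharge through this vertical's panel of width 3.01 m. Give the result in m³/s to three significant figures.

2.92 m³/s

v̄ = (0.973 + 0.444) / 2 = 0.7085 m/s
q = v̄ × d × w = 0.7085 × 1.37 × 3.01 = 2.922 m³/s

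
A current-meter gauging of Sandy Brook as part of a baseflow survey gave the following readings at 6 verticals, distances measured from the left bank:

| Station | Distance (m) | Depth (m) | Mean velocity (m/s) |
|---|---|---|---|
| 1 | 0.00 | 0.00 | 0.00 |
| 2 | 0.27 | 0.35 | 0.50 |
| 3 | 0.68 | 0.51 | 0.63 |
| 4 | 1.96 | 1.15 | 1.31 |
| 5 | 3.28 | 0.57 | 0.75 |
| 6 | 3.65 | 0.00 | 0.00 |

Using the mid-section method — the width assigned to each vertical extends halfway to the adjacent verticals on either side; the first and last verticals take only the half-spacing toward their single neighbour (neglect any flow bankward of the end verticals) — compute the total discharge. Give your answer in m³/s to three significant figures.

2.65 m³/s

w_2 = (0.68 − 0.00)/2 = 0.34 m; q_2 = 0.50 × 0.35 × 0.34 = 0.05950 m³/s
w_3 = (1.96 − 0.27)/2 = 0.845 m; q_3 = 0.63 × 0.51 × 0.845 = 0.2715 m³/s
w_4 = (3.28 − 0.68)/2 = 1.3 m; q_4 = 1.31 × 1.15 × 1.3 = 1.958 m³/s
w_5 = (3.65 − 1.96)/2 = 0.845 m; q_5 = 0.75 × 0.57 × 0.845 = 0.3612 m³/s
Stations 1, 6 contribute zero (depth or velocity is 0).
Q = Σ qᵢ = 2.651 m³/s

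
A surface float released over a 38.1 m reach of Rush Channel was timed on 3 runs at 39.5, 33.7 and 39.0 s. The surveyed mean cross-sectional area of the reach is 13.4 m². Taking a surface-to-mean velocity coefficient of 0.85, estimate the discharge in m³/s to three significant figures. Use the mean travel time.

t̄ = (39.5 + 33.7 + 39.0) / 3 = 37.4 s
v_surface = L / t̄ = 38.1 / 37.4 = 1.019 m/s
v_mean = 0.85 × 1.019 = 0.8659 m/s
Q = A × v_mean = 13.4 × 0.8659 = 11.60 m³/s

11.6 m³/s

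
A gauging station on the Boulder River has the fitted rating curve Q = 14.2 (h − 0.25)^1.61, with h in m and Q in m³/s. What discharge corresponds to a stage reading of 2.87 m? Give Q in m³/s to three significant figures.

Q = 14.2 × (2.87 − 0.25)^1.61 = 14.2 × 2.62^1.61 = 66.95 m³/s

67.0 m³/s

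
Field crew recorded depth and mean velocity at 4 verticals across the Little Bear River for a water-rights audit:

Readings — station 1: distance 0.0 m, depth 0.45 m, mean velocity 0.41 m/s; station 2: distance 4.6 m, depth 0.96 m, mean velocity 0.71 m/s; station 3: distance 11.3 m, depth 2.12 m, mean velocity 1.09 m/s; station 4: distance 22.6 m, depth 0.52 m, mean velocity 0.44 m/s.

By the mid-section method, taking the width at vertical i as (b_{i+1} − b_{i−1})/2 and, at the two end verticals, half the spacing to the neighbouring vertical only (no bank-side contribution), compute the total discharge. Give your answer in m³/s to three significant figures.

26.4 m³/s

w_1 = (4.6 − 0.0)/2 = 2.3 m; q_1 = 0.41 × 0.45 × 2.3 = 0.4244 m³/s
w_2 = (11.3 − 0.0)/2 = 5.65 m; q_2 = 0.71 × 0.96 × 5.65 = 3.851 m³/s
w_3 = (22.6 − 4.6)/2 = 9 m; q_3 = 1.09 × 2.12 × 9 = 20.80 m³/s
w_4 = (22.6 − 11.3)/2 = 5.65 m; q_4 = 0.44 × 0.52 × 5.65 = 1.293 m³/s
Q = Σ qᵢ = 26.37 m³/s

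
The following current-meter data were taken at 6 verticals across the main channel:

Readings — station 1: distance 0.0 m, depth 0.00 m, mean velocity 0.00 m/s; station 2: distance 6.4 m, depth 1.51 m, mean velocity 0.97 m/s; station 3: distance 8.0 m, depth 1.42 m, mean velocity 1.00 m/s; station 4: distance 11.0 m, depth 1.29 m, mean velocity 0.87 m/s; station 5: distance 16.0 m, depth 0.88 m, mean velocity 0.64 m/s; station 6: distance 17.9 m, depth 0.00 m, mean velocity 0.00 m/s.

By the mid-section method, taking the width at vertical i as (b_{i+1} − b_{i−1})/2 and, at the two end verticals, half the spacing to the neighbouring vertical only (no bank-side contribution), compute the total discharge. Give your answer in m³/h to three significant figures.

56000 m³/h

w_2 = (8.0 − 0.0)/2 = 4 m; q_2 = 0.97 × 1.51 × 4 = 5.859 m³/s
w_3 = (11.0 − 6.4)/2 = 2.3 m; q_3 = 1.00 × 1.42 × 2.3 = 3.266 m³/s
w_4 = (16.0 − 8.0)/2 = 4 m; q_4 = 0.87 × 1.29 × 4 = 4.489 m³/s
w_5 = (17.9 − 11.0)/2 = 3.45 m; q_5 = 0.64 × 0.88 × 3.45 = 1.943 m³/s
Stations 1, 6 contribute zero (depth or velocity is 0).
Q = Σ qᵢ = 15.56 m³/s
= 15.56 × 3600 = 56010 m³/h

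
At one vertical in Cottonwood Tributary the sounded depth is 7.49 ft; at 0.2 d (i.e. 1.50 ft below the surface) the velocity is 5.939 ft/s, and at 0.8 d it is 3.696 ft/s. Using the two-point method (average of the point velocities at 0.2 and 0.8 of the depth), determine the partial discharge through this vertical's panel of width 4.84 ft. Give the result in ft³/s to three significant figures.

175 ft³/s

v̄ = (5.939 + 3.696) / 2 = 4.818 ft/s
q = v̄ × d × w = 4.818 × 7.49 × 4.84 = 174.6 ft³/s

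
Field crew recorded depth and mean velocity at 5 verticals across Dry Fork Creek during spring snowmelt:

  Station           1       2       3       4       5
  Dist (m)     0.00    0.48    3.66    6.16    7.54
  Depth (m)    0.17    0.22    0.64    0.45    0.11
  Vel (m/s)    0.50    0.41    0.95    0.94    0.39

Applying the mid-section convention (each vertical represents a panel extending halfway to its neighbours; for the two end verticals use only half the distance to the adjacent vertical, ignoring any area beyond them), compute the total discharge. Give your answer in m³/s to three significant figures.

2.76 m³/s

w_1 = (0.48 − 0.00)/2 = 0.24 m; q_1 = 0.50 × 0.17 × 0.24 = 0.02040 m³/s
w_2 = (3.66 − 0.00)/2 = 1.83 m; q_2 = 0.41 × 0.22 × 1.83 = 0.1651 m³/s
w_3 = (6.16 − 0.48)/2 = 2.84 m; q_3 = 0.95 × 0.64 × 2.84 = 1.727 m³/s
w_4 = (7.54 − 3.66)/2 = 1.94 m; q_4 = 0.94 × 0.45 × 1.94 = 0.8206 m³/s
w_5 = (7.54 − 6.16)/2 = 0.69 m; q_5 = 0.39 × 0.11 × 0.69 = 0.02960 m³/s
Q = Σ qᵢ = 2.762 m³/s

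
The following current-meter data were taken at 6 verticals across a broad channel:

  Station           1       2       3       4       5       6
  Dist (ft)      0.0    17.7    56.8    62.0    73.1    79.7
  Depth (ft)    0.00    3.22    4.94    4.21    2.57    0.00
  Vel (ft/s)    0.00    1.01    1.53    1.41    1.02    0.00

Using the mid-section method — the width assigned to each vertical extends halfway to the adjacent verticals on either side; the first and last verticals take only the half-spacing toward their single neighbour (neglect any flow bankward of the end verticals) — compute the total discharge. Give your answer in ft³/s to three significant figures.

w_2 = (56.8 − 0.0)/2 = 28.4 ft; q_2 = 1.01 × 3.22 × 28.4 = 92.36 ft³/s
w_3 = (62.0 − 17.7)/2 = 22.15 ft; q_3 = 1.53 × 4.94 × 22.15 = 167.4 ft³/s
w_4 = (73.1 − 56.8)/2 = 8.15 ft; q_4 = 1.41 × 4.21 × 8.15 = 48.38 ft³/s
w_5 = (79.7 − 62.0)/2 = 8.85 ft; q_5 = 1.02 × 2.57 × 8.85 = 23.20 ft³/s
Stations 1, 6 contribute zero (depth or velocity is 0).
Q = Σ qᵢ = 331.4 ft³/s

331 ft³/s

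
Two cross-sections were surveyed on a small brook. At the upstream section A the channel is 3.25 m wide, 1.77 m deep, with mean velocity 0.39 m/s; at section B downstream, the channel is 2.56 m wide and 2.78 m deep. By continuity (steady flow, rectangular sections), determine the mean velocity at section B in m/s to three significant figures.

0.315 m/s

Q = A₁V₁ = (3.25×1.77) × 0.39 = 2.243 m³/s
A₂ = 2.56 × 2.78 = 7.117 m²
V₂ = Q/A₂ = 2.243/7.117 = 0.3152 m/s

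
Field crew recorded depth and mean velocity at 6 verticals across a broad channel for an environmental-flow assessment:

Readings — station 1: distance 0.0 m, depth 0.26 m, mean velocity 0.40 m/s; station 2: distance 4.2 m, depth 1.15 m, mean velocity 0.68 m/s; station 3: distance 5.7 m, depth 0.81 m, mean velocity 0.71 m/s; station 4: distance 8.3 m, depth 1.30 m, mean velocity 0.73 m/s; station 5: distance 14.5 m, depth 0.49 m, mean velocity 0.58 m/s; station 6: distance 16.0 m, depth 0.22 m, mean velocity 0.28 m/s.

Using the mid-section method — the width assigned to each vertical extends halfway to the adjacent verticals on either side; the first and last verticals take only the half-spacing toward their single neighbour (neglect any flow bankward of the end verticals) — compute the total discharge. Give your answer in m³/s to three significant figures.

8.94 m³/s

w_1 = (4.2 − 0.0)/2 = 2.1 m; q_1 = 0.40 × 0.26 × 2.1 = 0.2184 m³/s
w_2 = (5.7 − 0.0)/2 = 2.85 m; q_2 = 0.68 × 1.15 × 2.85 = 2.229 m³/s
w_3 = (8.3 − 4.2)/2 = 2.05 m; q_3 = 0.71 × 0.81 × 2.05 = 1.179 m³/s
w_4 = (14.5 − 5.7)/2 = 4.4 m; q_4 = 0.73 × 1.30 × 4.4 = 4.176 m³/s
w_5 = (16.0 − 8.3)/2 = 3.85 m; q_5 = 0.58 × 0.49 × 3.85 = 1.094 m³/s
w_6 = (16.0 − 14.5)/2 = 0.75 m; q_6 = 0.28 × 0.22 × 0.75 = 0.04620 m³/s
Q = Σ qᵢ = 8.942 m³/s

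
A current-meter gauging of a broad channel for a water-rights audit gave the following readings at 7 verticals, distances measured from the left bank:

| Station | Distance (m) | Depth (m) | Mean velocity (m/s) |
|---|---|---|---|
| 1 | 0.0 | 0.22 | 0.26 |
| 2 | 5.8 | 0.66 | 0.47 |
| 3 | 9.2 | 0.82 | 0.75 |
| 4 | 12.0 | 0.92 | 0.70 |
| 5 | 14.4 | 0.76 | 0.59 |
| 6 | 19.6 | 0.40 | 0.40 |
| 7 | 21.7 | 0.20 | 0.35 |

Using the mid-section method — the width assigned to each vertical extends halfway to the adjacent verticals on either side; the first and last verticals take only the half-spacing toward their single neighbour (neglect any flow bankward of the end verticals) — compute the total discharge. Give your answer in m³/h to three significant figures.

27100 m³/h

w_1 = (5.8 − 0.0)/2 = 2.9 m; q_1 = 0.26 × 0.22 × 2.9 = 0.1659 m³/s
w_2 = (9.2 − 0.0)/2 = 4.6 m; q_2 = 0.47 × 0.66 × 4.6 = 1.427 m³/s
w_3 = (12.0 − 5.8)/2 = 3.1 m; q_3 = 0.75 × 0.82 × 3.1 = 1.907 m³/s
w_4 = (14.4 − 9.2)/2 = 2.6 m; q_4 = 0.70 × 0.92 × 2.6 = 1.674 m³/s
w_5 = (19.6 − 12.0)/2 = 3.8 m; q_5 = 0.59 × 0.76 × 3.8 = 1.704 m³/s
w_6 = (21.7 − 14.4)/2 = 3.65 m; q_6 = 0.40 × 0.40 × 3.65 = 0.5840 m³/s
w_7 = (21.7 − 19.6)/2 = 1.05 m; q_7 = 0.35 × 0.20 × 1.05 = 0.07350 m³/s
Q = Σ qᵢ = 7.535 m³/s
= 7.535 × 3600 = 27130 m³/h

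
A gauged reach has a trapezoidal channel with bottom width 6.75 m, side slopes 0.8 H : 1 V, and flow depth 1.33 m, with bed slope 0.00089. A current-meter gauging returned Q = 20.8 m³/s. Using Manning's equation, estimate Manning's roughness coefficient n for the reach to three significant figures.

A = (b + z·y)·y = (6.75 + 0.8×1.33)×1.33 = 10.39 m²
P = b + 2y√(1+z²) = 6.75 + 2×1.33×√(1+0.8²) = 10.16 m
R = A/P = 10.39/10.16 = 1.023 m
n = (1/Q)·A·R^(2/3)·S^(1/2) = (1/20.8) × 10.39 × 1.015 × 0.02983 = 0.01514

0.0151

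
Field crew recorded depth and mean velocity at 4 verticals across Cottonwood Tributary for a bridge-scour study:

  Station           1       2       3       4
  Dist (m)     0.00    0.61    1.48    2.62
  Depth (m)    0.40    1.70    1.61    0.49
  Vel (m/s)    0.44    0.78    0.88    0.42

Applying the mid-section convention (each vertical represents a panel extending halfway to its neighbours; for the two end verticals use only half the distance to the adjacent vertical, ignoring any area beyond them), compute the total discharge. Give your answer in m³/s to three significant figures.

2.58 m³/s

w_1 = (0.61 − 0.00)/2 = 0.305 m; q_1 = 0.44 × 0.40 × 0.305 = 0.05368 m³/s
w_2 = (1.48 − 0.00)/2 = 0.74 m; q_2 = 0.78 × 1.70 × 0.74 = 0.9812 m³/s
w_3 = (2.62 − 0.61)/2 = 1.005 m; q_3 = 0.88 × 1.61 × 1.005 = 1.424 m³/s
w_4 = (2.62 − 1.48)/2 = 0.57 m; q_4 = 0.42 × 0.49 × 0.57 = 0.1173 m³/s
Q = Σ qᵢ = 2.576 m³/s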